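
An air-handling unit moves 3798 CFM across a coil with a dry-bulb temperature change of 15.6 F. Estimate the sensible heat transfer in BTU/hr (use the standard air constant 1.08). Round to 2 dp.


Q = 1.08 * 3798 * 15.6 = 63988.70 BTU/hr

63988.70 BTU/hr


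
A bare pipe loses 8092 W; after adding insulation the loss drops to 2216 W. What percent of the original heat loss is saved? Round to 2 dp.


Savings = ((8092-2216)/8092)*100 = 72.61 %

72.61 %


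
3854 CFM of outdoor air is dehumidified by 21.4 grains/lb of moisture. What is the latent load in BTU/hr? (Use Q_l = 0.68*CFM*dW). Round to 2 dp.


Q = 0.68 * 3854 * 21.4 = 56083.41 BTU/hr

56083.41 BTU/hr


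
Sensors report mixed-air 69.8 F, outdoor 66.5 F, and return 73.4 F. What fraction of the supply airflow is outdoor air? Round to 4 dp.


frac = (69.8 - 73.4) / (66.5 - 73.4) = 0.5217

0.5217


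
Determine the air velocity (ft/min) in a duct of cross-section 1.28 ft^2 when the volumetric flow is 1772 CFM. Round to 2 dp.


V = 1772 / 1.28 = 1384.38 ft/min

1384.38 ft/min


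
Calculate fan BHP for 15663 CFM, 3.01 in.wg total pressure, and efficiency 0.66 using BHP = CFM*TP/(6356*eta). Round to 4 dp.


BHP = 15663 * 3.01 / (6356 * 0.66) = 11.2386 hp

11.2386 hp


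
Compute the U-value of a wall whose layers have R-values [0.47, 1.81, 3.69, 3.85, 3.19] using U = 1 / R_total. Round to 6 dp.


R_total = 0.47 + 1.81 + 3.69 + 3.85 + 3.19 = 13.01
U = 1/13.01 = 0.076864

0.076864


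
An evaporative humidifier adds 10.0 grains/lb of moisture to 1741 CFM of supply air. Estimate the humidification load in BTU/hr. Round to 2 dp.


Q = 0.68 * 1741 * 10.0 = 11838.80 BTU/hr

11838.80 BTU/hr


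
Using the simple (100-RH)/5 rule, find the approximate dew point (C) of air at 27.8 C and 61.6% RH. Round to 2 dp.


Td = 27.8 - (100-61.6)/5 = 20.12 C

20.12 C


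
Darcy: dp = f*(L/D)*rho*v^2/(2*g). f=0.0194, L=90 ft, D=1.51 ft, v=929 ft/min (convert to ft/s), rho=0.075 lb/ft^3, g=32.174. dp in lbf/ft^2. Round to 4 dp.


v_fps = 929/60 = 15.4833 ft/s
dp = 0.0194*(90/1.51)*0.075*15.4833^2/(2*32.174) = 0.3231 lbf/ft^2

0.3231 lbf/ft^2


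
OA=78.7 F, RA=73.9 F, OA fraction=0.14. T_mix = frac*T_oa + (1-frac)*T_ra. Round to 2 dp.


T_mix = 0.14*78.7 + 0.86*73.9 = 74.57 F

74.57 F


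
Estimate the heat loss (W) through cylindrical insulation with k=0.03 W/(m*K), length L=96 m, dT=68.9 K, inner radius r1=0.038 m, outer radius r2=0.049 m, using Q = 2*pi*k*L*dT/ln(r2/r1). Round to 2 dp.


Q = 2*pi*0.03*96*68.9/ln(0.049/0.038) = 4904.08 W

4904.08 W


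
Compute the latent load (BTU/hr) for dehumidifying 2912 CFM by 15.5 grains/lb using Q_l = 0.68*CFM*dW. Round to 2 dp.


Q = 0.68 * 2912 * 15.5 = 30692.48 BTU/hr

30692.48 BTU/hr


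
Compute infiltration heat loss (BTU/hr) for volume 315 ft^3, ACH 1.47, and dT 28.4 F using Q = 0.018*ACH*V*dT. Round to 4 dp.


Q = 0.018 * 1.47 * 315 * 28.4 = 236.7112 BTU/hr

236.7112 BTU/hr


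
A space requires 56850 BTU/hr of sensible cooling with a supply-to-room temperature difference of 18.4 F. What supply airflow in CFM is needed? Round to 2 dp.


CFM = 56850 / (1.08 * 18.4) = 2860.81

2860.81 CFM


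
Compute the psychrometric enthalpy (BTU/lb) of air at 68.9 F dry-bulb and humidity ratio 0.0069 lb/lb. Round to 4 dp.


h = 0.24*68.9 + 0.0069*(1061+0.444*68.9) = 24.0680 BTU/lb

24.0680 BTU/lb


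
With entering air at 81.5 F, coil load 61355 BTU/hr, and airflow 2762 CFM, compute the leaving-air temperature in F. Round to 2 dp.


dT = 61355/(1.08*2762) = 20.5685
T_leave = 81.5 - 20.5685 = 60.93 F

60.93 F


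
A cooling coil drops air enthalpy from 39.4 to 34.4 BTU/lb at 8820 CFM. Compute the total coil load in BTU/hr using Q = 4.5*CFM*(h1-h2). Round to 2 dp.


Q = 4.5 * 8820 * (39.4 - 34.4) = 198450.00 BTU/hr

198450.00 BTU/hr


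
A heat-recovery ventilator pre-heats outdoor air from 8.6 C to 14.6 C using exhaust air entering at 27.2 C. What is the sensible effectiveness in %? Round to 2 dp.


eff = (14.6-8.6)/(27.2-8.6)*100 = 32.26 %

32.26 %


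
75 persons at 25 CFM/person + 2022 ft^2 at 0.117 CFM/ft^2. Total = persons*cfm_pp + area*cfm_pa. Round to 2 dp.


Total = 75*25 + 2022*0.117 = 2111.57 CFM

2111.57 CFM


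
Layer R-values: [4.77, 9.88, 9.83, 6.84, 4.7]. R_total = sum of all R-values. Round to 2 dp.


R_total = 4.77 + 9.88 + 9.83 + 6.84 + 4.7 = 36.02

36.02


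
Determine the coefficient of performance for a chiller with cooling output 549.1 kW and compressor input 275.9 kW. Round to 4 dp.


COP = 549.1 / 275.9 = 1.9902

1.9902


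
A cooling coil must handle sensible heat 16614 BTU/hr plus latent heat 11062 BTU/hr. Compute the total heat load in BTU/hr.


Qt = 16614 + 11062 = 27676 BTU/hr

27676 BTU/hr


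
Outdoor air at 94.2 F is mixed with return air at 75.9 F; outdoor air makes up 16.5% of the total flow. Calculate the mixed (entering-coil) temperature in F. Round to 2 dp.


T_mix = 75.9 + (16.5/100)*(94.2-75.9) = 78.92 F

78.92 F


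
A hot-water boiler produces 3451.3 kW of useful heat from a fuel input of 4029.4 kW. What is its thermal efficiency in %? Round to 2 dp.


eta = (3451.3/4029.4)*100 = 85.65 %

85.65 %


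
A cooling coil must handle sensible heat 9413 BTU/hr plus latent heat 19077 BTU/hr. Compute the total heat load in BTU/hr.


Qt = 9413 + 19077 = 28490 BTU/hr

28490 BTU/hr


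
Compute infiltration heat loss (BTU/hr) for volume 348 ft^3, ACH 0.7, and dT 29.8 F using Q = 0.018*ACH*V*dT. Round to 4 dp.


Q = 0.018 * 0.7 * 348 * 29.8 = 130.6670 BTU/hr

130.6670 BTU/hr


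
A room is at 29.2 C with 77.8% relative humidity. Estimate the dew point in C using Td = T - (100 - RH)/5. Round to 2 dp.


Td = 29.2 - (100-77.8)/5 = 24.76 C

24.76 C


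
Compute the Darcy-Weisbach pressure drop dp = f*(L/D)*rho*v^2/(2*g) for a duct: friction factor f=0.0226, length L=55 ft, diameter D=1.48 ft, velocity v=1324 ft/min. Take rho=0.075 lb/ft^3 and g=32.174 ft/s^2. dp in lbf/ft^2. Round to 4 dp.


v_fps = 1324/60 = 22.0667 ft/s
dp = 0.0226*(55/1.48)*0.075*22.0667^2/(2*32.174) = 0.4767 lbf/ft^2

0.4767 lbf/ft^2


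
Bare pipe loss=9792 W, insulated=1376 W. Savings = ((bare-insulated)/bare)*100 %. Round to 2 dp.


Savings = ((9792-1376)/9792)*100 = 85.95 %

85.95 %


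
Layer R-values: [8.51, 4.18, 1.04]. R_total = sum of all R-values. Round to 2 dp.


R_total = 8.51 + 4.18 + 1.04 = 13.73

13.73


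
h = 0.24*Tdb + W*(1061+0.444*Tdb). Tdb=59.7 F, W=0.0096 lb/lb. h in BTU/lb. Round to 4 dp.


h = 0.24*59.7 + 0.0096*(1061+0.444*59.7) = 24.7681 BTU/lb

24.7681 BTU/lb


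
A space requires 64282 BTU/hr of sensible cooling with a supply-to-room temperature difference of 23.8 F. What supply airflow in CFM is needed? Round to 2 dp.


CFM = 64282 / (1.08 * 23.8) = 2500.86

2500.86 CFM


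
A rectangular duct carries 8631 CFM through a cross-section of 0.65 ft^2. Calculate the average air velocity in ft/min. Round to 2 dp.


V = 8631 / 0.65 = 13278.46 ft/min

13278.46 ft/min


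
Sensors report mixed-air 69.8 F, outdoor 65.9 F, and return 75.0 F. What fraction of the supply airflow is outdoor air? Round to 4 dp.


frac = (69.8 - 75.0) / (65.9 - 75.0) = 0.5714

0.5714


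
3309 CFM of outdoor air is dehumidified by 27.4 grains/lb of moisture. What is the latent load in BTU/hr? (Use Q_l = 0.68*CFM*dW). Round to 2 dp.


Q = 0.68 * 3309 * 27.4 = 61653.29 BTU/hr

61653.29 BTU/hr


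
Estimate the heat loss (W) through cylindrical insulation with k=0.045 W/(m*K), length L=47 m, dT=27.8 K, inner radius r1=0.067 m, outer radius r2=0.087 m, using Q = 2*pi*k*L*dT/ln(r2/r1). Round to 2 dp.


Q = 2*pi*0.045*47*27.8/ln(0.087/0.067) = 1414.28 W

1414.28 W


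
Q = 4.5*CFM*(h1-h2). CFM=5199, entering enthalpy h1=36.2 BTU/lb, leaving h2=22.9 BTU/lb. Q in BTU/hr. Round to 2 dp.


Q = 4.5 * 5199 * (36.2 - 22.9) = 311160.15 BTU/hr

311160.15 BTU/hr


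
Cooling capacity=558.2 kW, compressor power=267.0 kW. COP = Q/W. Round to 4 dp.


COP = 558.2 / 267.0 = 2.0906

2.0906


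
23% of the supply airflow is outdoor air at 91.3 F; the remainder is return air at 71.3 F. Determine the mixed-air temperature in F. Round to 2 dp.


T_mix = 0.23*91.3 + 0.77*71.3 = 75.90 F

75.90 F


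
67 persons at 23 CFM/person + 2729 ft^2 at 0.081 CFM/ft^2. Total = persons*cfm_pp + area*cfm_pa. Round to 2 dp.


Total = 67*23 + 2729*0.081 = 1762.05 CFM

1762.05 CFM


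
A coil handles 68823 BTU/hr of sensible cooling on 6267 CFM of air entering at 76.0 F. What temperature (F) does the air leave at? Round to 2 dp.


dT = 68823/(1.08*6267) = 10.1683
T_leave = 76.0 - 10.1683 = 65.83 F

65.83 F


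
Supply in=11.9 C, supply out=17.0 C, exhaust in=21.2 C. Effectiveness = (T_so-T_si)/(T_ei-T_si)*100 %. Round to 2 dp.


eff = (17.0-11.9)/(21.2-11.9)*100 = 54.84 %

54.84 %


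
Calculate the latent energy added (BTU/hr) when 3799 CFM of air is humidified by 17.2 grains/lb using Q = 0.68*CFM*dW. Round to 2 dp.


Q = 0.68 * 3799 * 17.2 = 44433.10 BTU/hr

44433.10 BTU/hr


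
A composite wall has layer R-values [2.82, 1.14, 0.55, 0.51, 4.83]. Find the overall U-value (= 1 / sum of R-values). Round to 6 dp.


R_total = 2.82 + 1.14 + 0.55 + 0.51 + 4.83 = 9.85
U = 1/9.85 = 0.101523

0.101523


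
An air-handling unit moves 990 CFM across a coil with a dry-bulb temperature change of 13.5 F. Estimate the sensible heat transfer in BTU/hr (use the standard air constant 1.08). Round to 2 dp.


Q = 1.08 * 990 * 13.5 = 14434.20 BTU/hr

14434.20 BTU/hr


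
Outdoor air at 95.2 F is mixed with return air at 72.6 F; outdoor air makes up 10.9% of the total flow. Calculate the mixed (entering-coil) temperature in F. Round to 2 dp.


T_mix = 72.6 + (10.9/100)*(95.2-72.6) = 75.06 F

75.06 F


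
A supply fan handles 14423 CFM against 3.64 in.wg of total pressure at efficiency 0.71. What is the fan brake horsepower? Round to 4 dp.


BHP = 14423 * 3.64 / (6356 * 0.71) = 11.6336 hp

11.6336 hp


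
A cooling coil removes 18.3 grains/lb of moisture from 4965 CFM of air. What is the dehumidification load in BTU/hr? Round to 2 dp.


Q = 0.68 * 4965 * 18.3 = 61784.46 BTU/hr

61784.46 BTU/hr


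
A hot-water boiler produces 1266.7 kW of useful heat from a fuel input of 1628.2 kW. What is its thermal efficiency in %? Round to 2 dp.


eta = (1266.7/1628.2)*100 = 77.80 %

77.80 %


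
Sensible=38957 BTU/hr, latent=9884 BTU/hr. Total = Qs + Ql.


Qt = 38957 + 9884 = 48841 BTU/hr

48841 BTU/hr


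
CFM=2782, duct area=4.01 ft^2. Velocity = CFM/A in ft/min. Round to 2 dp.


V = 2782 / 4.01 = 693.77 ft/min

693.77 ft/min


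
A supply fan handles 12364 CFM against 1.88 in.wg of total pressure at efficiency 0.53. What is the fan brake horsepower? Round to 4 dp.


BHP = 12364 * 1.88 / (6356 * 0.53) = 6.9001 hp

6.9001 hp


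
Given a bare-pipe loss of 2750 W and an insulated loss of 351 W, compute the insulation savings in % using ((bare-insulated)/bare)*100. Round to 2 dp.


Savings = ((2750-351)/2750)*100 = 87.24 %

87.24 %


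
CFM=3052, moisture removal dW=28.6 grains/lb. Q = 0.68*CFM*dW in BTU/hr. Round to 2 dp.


Q = 0.68 * 3052 * 28.6 = 59355.30 BTU/hr

59355.30 BTU/hr


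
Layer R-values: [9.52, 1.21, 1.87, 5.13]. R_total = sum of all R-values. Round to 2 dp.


R_total = 9.52 + 1.21 + 1.87 + 5.13 = 17.73

17.73


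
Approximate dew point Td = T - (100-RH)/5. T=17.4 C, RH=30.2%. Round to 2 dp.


Td = 17.4 - (100-30.2)/5 = 3.44 C

3.44 C


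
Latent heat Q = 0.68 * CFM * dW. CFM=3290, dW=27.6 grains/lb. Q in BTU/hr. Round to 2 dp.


Q = 0.68 * 3290 * 27.6 = 61746.72 BTU/hr

61746.72 BTU/hr


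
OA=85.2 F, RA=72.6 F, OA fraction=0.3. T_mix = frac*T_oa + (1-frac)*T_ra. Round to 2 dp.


T_mix = 0.3*85.2 + 0.7*72.6 = 76.38 F

76.38 F


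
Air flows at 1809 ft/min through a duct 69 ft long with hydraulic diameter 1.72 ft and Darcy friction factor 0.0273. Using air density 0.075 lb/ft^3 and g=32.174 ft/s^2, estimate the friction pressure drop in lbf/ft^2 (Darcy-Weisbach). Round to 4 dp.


v_fps = 1809/60 = 30.15 ft/s
dp = 0.0273*(69/1.72)*0.075*30.15^2/(2*32.174) = 1.1603 lbf/ft^2

1.1603 lbf/ft^2


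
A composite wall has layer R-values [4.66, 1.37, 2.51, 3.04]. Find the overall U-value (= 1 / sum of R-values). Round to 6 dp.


R_total = 4.66 + 1.37 + 2.51 + 3.04 = 11.58
U = 1/11.58 = 0.086356

0.086356


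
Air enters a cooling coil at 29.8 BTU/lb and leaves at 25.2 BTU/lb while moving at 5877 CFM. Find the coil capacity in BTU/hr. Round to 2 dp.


Q = 4.5 * 5877 * (29.8 - 25.2) = 121653.90 BTU/hr

121653.90 BTU/hr


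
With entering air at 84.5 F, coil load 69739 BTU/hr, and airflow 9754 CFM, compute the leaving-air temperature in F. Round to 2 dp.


dT = 69739/(1.08*9754) = 6.6202
T_leave = 84.5 - 6.6202 = 77.88 F

77.88 F


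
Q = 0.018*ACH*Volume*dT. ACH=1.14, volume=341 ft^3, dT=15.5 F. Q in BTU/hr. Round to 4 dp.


Q = 0.018 * 1.14 * 341 * 15.5 = 108.4585 BTU/hr

108.4585 BTU/hr


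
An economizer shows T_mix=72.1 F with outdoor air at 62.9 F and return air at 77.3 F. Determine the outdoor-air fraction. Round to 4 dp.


frac = (72.1 - 77.3) / (62.9 - 77.3) = 0.3611

0.3611


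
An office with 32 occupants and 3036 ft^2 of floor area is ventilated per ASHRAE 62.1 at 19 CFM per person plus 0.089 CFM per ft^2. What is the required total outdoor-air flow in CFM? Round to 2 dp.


Total = 32*19 + 3036*0.089 = 878.20 CFM

878.20 CFM


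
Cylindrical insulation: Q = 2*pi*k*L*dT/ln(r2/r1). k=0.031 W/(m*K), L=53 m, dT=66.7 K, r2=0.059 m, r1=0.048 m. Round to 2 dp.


Q = 2*pi*0.031*53*66.7/ln(0.059/0.048) = 3337.09 W

3337.09 W


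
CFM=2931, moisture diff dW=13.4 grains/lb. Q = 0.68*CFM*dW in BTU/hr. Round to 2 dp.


Q = 0.68 * 2931 * 13.4 = 26707.27 BTU/hr

26707.27 BTU/hr


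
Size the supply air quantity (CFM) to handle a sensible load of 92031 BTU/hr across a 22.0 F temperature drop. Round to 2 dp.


CFM = 92031 / (1.08 * 22.0) = 3873.36

3873.36 CFM


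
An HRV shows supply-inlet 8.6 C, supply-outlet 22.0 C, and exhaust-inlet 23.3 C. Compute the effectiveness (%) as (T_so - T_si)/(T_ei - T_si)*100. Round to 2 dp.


eff = (22.0-8.6)/(23.3-8.6)*100 = 91.16 %

91.16 %


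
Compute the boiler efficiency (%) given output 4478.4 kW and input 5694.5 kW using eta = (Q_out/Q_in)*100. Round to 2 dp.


eta = (4478.4/5694.5)*100 = 78.64 %

78.64 %


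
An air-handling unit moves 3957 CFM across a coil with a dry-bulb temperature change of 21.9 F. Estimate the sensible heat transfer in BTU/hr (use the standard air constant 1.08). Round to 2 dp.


Q = 1.08 * 3957 * 21.9 = 93590.96 BTU/hr

93590.96 BTU/hr


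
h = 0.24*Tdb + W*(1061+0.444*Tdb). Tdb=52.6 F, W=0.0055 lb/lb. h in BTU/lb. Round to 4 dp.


h = 0.24*52.6 + 0.0055*(1061+0.444*52.6) = 18.5879 BTU/lb

18.5879 BTU/lb


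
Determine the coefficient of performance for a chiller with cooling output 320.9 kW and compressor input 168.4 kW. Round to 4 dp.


COP = 320.9 / 168.4 = 1.9056

1.9056


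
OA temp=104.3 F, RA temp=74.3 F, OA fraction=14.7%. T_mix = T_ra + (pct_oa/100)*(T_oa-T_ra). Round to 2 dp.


T_mix = 74.3 + (14.7/100)*(104.3-74.3) = 78.71 F

78.71 F


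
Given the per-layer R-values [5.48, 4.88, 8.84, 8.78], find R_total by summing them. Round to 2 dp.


R_total = 5.48 + 4.88 + 8.84 + 8.78 = 27.98

27.98


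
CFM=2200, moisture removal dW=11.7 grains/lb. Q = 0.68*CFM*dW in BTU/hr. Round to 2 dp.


Q = 0.68 * 2200 * 11.7 = 17503.20 BTU/hr

17503.20 BTU/hr


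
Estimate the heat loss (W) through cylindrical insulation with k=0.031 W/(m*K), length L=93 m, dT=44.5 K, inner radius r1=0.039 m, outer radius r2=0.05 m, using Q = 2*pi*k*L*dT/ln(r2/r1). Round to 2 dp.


Q = 2*pi*0.031*93*44.5/ln(0.05/0.039) = 3244.33 W

3244.33 W


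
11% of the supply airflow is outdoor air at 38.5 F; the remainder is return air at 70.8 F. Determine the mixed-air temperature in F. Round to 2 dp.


T_mix = 0.11*38.5 + 0.89*70.8 = 67.25 F

67.25 F


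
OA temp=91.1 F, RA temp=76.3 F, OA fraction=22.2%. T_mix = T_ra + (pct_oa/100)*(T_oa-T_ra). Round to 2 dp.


T_mix = 76.3 + (22.2/100)*(91.1-76.3) = 79.59 F

79.59 F


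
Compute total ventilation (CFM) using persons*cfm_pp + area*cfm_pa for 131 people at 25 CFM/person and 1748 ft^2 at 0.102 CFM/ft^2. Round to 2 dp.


Total = 131*25 + 1748*0.102 = 3453.30 CFM

3453.30 CFM


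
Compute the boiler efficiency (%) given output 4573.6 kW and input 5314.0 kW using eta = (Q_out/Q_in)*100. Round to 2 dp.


eta = (4573.6/5314.0)*100 = 86.07 %

86.07 %


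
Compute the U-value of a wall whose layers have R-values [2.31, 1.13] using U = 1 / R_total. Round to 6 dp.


R_total = 2.31 + 1.13 = 3.44
U = 1/3.44 = 0.290698

0.290698


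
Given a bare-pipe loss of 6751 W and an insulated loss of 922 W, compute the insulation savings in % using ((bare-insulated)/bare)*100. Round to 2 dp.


Savings = ((6751-922)/6751)*100 = 86.34 %

86.34 %


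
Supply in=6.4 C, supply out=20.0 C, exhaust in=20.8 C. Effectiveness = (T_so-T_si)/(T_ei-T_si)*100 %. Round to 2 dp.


eff = (20.0-6.4)/(20.8-6.4)*100 = 94.44 %

94.44 %


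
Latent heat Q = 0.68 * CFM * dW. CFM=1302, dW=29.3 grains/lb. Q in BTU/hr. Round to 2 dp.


Q = 0.68 * 1302 * 29.3 = 25941.05 BTU/hr

25941.05 BTU/hr


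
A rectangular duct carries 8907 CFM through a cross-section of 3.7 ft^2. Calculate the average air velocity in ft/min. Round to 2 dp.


V = 8907 / 3.7 = 2407.30 ft/min

2407.30 ft/min


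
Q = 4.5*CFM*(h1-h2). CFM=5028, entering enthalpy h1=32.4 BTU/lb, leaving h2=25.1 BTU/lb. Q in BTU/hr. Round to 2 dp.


Q = 4.5 * 5028 * (32.4 - 25.1) = 165169.80 BTU/hr

165169.80 BTU/hr


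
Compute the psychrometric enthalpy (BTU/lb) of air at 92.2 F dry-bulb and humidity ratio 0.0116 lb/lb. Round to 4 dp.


h = 0.24*92.2 + 0.0116*(1061+0.444*92.2) = 34.9105 BTU/lb

34.9105 BTU/lb


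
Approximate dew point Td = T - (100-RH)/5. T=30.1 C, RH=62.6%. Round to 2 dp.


Td = 30.1 - (100-62.6)/5 = 22.62 C

22.62 C


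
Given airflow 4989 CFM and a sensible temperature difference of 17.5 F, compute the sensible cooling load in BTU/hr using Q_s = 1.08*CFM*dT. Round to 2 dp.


Q = 1.08 * 4989 * 17.5 = 94292.10 BTU/hr

94292.10 BTU/hr


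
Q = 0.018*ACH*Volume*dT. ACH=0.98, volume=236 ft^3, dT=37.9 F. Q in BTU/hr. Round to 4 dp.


Q = 0.018 * 0.98 * 236 * 37.9 = 157.7792 BTU/hr

157.7792 BTU/hr


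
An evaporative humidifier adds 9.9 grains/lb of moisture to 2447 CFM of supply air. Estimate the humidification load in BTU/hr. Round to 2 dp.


Q = 0.68 * 2447 * 9.9 = 16473.20 BTU/hr

16473.20 BTU/hr


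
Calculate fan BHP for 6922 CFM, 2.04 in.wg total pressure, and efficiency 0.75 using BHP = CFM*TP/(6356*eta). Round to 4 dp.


BHP = 6922 * 2.04 / (6356 * 0.75) = 2.9622 hp

2.9622 hp


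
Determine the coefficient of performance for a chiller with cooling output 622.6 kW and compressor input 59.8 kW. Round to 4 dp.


COP = 622.6 / 59.8 = 10.4114

10.4114


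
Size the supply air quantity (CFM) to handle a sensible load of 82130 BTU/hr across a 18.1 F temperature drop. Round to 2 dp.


CFM = 82130 / (1.08 * 18.1) = 4201.45

4201.45 CFM


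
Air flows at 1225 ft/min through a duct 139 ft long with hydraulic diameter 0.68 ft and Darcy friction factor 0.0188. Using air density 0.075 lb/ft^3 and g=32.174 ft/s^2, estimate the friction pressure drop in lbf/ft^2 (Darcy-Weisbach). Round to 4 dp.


v_fps = 1225/60 = 20.4167 ft/s
dp = 0.0188*(139/0.68)*0.075*20.4167^2/(2*32.174) = 1.8671 lbf/ft^2

1.8671 lbf/ft^2


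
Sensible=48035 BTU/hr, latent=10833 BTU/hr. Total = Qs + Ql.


Qt = 48035 + 10833 = 58868 BTU/hr

58868 BTU/hr


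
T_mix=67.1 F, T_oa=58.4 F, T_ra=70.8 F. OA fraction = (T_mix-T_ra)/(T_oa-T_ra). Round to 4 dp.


frac = (67.1 - 70.8) / (58.4 - 70.8) = 0.2984

0.2984


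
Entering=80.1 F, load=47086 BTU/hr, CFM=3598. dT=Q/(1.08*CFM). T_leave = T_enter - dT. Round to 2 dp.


dT = 47086/(1.08*3598) = 12.1173
T_leave = 80.1 - 12.1173 = 67.98 F

67.98 F


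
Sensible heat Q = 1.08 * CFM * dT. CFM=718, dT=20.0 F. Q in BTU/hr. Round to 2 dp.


Q = 1.08 * 718 * 20.0 = 15508.80 BTU/hr

15508.80 BTU/hr


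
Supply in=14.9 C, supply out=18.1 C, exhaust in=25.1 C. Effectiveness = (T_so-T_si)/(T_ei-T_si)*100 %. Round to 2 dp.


eff = (18.1-14.9)/(25.1-14.9)*100 = 31.37 %

31.37 %


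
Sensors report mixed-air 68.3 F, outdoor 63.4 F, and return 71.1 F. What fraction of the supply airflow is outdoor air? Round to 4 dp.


frac = (68.3 - 71.1) / (63.4 - 71.1) = 0.3636

0.3636


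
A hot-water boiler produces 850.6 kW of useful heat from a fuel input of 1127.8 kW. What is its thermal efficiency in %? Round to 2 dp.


eta = (850.6/1127.8)*100 = 75.42 %

75.42 %


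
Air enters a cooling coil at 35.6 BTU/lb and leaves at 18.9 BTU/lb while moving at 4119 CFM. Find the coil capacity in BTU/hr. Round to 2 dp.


Q = 4.5 * 4119 * (35.6 - 18.9) = 309542.85 BTU/hr

309542.85 BTU/hr


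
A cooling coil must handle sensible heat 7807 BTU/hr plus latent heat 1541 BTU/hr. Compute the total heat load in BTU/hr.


Qt = 7807 + 1541 = 9348 BTU/hr

9348 BTU/hr


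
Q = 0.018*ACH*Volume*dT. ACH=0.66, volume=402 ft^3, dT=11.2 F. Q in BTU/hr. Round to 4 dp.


Q = 0.018 * 0.66 * 402 * 11.2 = 53.4885 BTU/hr

53.4885 BTU/hr


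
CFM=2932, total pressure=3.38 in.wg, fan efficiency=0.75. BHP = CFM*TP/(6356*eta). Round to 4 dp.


BHP = 2932 * 3.38 / (6356 * 0.75) = 2.0789 hp

2.0789 hp


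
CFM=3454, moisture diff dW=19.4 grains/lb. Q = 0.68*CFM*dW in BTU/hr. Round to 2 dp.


Q = 0.68 * 3454 * 19.4 = 45565.17 BTU/hr

45565.17 BTU/hr


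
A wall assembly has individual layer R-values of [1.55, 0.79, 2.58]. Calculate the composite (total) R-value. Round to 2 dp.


R_total = 1.55 + 0.79 + 2.58 = 4.92

4.92


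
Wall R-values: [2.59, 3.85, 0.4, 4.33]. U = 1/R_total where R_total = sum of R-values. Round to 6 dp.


R_total = 2.59 + 3.85 + 0.4 + 4.33 = 11.17
U = 1/11.17 = 0.089526

0.089526


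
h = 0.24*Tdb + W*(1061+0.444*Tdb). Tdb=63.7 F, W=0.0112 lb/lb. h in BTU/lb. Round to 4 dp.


h = 0.24*63.7 + 0.0112*(1061+0.444*63.7) = 27.4880 BTU/lb

27.4880 BTU/lb


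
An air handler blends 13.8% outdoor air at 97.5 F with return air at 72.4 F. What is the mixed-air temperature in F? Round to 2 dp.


T_mix = 72.4 + (13.8/100)*(97.5-72.4) = 75.86 F

75.86 F


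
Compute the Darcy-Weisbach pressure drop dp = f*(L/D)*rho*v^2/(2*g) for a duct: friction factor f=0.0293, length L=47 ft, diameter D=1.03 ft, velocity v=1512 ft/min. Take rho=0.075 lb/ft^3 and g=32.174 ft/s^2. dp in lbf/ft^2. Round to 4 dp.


v_fps = 1512/60 = 25.2 ft/s
dp = 0.0293*(47/1.03)*0.075*25.2^2/(2*32.174) = 0.9896 lbf/ft^2

0.9896 lbf/ft^2


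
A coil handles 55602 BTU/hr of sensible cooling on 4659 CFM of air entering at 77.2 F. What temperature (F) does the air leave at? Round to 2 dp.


dT = 55602/(1.08*4659) = 11.0503
T_leave = 77.2 - 11.0503 = 66.15 F

66.15 F


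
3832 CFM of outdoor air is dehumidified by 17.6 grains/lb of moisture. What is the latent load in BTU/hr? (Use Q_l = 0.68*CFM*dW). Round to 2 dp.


Q = 0.68 * 3832 * 17.6 = 45861.38 BTU/hr

45861.38 BTU/hr


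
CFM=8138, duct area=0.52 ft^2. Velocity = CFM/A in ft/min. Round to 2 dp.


V = 8138 / 0.52 = 15650.00 ft/min

15650.00 ft/min


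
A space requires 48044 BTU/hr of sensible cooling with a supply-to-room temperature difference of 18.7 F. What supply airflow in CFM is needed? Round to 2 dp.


CFM = 48044 / (1.08 * 18.7) = 2378.89

2378.89 CFM


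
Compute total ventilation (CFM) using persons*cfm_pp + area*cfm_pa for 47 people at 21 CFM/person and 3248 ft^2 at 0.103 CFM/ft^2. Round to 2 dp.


Total = 47*21 + 3248*0.103 = 1321.54 CFM

1321.54 CFM


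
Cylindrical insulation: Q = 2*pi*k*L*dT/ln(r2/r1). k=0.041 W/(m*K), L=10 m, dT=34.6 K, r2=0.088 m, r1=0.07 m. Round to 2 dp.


Q = 2*pi*0.041*10*34.6/ln(0.088/0.07) = 389.50 W

389.50 W


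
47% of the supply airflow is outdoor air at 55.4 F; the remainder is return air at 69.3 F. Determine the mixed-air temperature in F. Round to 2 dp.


T_mix = 0.47*55.4 + 0.53*69.3 = 62.77 F

62.77 F


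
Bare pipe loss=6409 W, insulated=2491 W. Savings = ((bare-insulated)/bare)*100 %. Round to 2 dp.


Savings = ((6409-2491)/6409)*100 = 61.13 %

61.13 %


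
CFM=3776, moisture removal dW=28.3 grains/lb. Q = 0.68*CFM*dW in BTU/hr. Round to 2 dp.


Q = 0.68 * 3776 * 28.3 = 72665.34 BTU/hr

72665.34 BTU/hr


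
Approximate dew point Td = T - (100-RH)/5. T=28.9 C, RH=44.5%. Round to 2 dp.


Td = 28.9 - (100-44.5)/5 = 17.80 C

17.80 C


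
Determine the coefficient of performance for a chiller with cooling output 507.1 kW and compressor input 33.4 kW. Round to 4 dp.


COP = 507.1 / 33.4 = 15.1826

15.1826


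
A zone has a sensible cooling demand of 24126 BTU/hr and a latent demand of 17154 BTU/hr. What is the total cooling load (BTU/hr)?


Qt = 24126 + 17154 = 41280 BTU/hr

41280 BTU/hr


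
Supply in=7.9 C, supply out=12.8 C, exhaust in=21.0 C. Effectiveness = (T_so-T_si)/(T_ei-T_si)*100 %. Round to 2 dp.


eff = (12.8-7.9)/(21.0-7.9)*100 = 37.40 %

37.40 %


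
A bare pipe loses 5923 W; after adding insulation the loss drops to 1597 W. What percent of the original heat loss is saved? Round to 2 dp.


Savings = ((5923-1597)/5923)*100 = 73.04 %

73.04 %


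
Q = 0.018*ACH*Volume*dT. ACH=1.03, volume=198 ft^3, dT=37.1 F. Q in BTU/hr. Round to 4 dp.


Q = 0.018 * 1.03 * 198 * 37.1 = 136.1911 BTU/hr

136.1911 BTU/hr


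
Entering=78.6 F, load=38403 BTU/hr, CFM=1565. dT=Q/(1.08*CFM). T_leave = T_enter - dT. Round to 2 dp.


dT = 38403/(1.08*1565) = 22.7210
T_leave = 78.6 - 22.7210 = 55.88 F

55.88 F


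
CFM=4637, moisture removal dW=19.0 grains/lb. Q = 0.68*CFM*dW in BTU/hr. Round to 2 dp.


Q = 0.68 * 4637 * 19.0 = 59910.04 BTU/hr

59910.04 BTU/hr


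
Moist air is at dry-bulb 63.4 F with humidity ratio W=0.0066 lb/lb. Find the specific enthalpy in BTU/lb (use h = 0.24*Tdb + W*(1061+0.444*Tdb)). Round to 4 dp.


h = 0.24*63.4 + 0.0066*(1061+0.444*63.4) = 22.4044 BTU/lb

22.4044 BTU/lb


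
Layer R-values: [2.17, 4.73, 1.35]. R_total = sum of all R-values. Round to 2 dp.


R_total = 2.17 + 4.73 + 1.35 = 8.25

8.25


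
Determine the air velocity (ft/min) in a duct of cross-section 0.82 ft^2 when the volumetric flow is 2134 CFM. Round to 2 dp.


V = 2134 / 0.82 = 2602.44 ft/min

2602.44 ft/min


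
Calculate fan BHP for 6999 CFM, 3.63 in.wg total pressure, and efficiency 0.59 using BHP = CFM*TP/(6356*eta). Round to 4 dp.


BHP = 6999 * 3.63 / (6356 * 0.59) = 6.7750 hp

6.7750 hp


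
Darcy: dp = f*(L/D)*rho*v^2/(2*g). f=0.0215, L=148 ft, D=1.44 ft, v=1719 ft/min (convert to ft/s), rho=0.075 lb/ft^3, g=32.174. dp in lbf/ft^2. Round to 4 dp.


v_fps = 1719/60 = 28.65 ft/s
dp = 0.0215*(148/1.44)*0.075*28.65^2/(2*32.174) = 2.1140 lbf/ft^2

2.1140 lbf/ft^2


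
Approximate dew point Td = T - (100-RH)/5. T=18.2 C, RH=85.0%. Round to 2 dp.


Td = 18.2 - (100-85.0)/5 = 15.20 C

15.20 C


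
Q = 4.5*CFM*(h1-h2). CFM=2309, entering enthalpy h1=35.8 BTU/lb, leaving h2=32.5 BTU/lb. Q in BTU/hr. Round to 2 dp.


Q = 4.5 * 2309 * (35.8 - 32.5) = 34288.65 BTU/hr

34288.65 BTU/hr


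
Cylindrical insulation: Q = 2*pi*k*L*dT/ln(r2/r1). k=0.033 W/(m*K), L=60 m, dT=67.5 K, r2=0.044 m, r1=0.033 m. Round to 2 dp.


Q = 2*pi*0.033*60*67.5/ln(0.044/0.033) = 2919.01 W

2919.01 W


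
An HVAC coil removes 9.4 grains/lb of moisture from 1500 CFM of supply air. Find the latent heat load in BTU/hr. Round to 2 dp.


Q = 0.68 * 1500 * 9.4 = 9588.00 BTU/hr

9588.00 BTU/hr


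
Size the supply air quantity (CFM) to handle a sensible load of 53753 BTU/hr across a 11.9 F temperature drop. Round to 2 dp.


CFM = 53753 / (1.08 * 11.9) = 4182.46

4182.46 CFM


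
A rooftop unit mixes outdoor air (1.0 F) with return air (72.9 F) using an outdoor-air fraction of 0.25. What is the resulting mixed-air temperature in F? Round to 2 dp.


T_mix = 0.25*1.0 + 0.75*72.9 = 54.93 F

54.93 F


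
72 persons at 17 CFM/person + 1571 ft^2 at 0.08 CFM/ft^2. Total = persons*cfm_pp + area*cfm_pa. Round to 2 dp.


Total = 72*17 + 1571*0.08 = 1349.68 CFM

1349.68 CFM


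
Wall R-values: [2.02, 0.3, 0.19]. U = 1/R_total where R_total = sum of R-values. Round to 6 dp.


R_total = 2.02 + 0.3 + 0.19 = 2.51
U = 1/2.51 = 0.398406

0.398406


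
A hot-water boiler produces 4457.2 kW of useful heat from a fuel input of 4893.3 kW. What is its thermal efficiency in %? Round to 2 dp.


eta = (4457.2/4893.3)*100 = 91.09 %

91.09 %


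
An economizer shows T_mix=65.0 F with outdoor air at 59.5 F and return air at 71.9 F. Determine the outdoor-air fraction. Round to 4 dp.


frac = (65.0 - 71.9) / (59.5 - 71.9) = 0.5565

0.5565


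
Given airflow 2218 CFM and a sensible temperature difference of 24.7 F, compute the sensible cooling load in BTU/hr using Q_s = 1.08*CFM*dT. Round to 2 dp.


Q = 1.08 * 2218 * 24.7 = 59167.37 BTU/hr

59167.37 BTU/hr


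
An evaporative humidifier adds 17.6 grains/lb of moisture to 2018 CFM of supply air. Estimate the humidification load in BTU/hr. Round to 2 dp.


Q = 0.68 * 2018 * 17.6 = 24151.42 BTU/hr

24151.42 BTU/hr


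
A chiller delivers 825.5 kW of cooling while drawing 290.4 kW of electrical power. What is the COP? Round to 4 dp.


COP = 825.5 / 290.4 = 2.8426

2.8426


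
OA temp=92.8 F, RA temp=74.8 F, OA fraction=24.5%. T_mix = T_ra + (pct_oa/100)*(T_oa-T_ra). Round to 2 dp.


T_mix = 74.8 + (24.5/100)*(92.8-74.8) = 79.21 F

79.21 F


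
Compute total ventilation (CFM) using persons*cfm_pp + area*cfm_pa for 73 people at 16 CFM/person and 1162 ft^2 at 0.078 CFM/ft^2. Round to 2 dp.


Total = 73*16 + 1162*0.078 = 1258.64 CFM

1258.64 CFM


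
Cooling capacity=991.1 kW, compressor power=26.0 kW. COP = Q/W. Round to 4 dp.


COP = 991.1 / 26.0 = 38.1192

38.1192


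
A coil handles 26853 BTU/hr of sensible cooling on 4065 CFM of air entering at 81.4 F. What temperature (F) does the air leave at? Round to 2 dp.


dT = 26853/(1.08*4065) = 6.1166
T_leave = 81.4 - 6.1166 = 75.28 F

75.28 F


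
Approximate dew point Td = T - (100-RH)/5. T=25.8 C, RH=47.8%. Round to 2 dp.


Td = 25.8 - (100-47.8)/5 = 15.36 C

15.36 C


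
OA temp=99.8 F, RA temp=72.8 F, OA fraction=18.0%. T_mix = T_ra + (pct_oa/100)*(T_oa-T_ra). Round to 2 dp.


T_mix = 72.8 + (18.0/100)*(99.8-72.8) = 77.66 F

77.66 F


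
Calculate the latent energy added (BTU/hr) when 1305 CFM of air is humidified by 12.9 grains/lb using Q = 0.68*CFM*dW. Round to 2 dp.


Q = 0.68 * 1305 * 12.9 = 11447.46 BTU/hr

11447.46 BTU/hr


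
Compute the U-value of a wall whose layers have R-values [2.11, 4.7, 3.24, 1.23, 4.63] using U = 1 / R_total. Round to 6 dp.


R_total = 2.11 + 4.7 + 3.24 + 1.23 + 4.63 = 15.91
U = 1/15.91 = 0.062854

0.062854


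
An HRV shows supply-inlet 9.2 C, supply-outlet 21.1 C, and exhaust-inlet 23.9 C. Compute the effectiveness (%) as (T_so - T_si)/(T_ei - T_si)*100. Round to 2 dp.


eff = (21.1-9.2)/(23.9-9.2)*100 = 80.95 %

80.95 %


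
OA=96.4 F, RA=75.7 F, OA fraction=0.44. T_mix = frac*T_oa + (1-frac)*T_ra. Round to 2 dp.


T_mix = 0.44*96.4 + 0.56*75.7 = 84.81 F

84.81 F


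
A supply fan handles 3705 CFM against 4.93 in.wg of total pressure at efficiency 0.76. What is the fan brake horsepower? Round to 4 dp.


BHP = 3705 * 4.93 / (6356 * 0.76) = 3.7813 hp

3.7813 hp


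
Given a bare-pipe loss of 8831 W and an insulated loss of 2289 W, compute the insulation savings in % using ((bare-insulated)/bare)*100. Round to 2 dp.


Savings = ((8831-2289)/8831)*100 = 74.08 %

74.08 %


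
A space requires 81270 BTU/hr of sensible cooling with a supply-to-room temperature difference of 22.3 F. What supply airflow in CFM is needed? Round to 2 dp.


CFM = 81270 / (1.08 * 22.3) = 3374.44

3374.44 CFM


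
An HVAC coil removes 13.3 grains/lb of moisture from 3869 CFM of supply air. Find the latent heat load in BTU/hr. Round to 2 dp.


Q = 0.68 * 3869 * 13.3 = 34991.24 BTU/hr

34991.24 BTU/hr


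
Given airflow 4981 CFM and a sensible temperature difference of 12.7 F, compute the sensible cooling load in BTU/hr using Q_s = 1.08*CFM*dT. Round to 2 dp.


Q = 1.08 * 4981 * 12.7 = 68319.40 BTU/hr

68319.40 BTU/hr


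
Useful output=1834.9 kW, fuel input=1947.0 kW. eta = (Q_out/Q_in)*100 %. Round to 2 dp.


eta = (1834.9/1947.0)*100 = 94.24 %

94.24 %


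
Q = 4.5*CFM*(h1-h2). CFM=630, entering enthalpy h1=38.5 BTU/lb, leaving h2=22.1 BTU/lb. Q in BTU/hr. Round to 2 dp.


Q = 4.5 * 630 * (38.5 - 22.1) = 46494.00 BTU/hr

46494.00 BTU/hr


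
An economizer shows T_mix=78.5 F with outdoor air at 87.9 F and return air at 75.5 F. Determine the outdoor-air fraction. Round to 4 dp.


frac = (78.5 - 75.5) / (87.9 - 75.5) = 0.2419

0.2419


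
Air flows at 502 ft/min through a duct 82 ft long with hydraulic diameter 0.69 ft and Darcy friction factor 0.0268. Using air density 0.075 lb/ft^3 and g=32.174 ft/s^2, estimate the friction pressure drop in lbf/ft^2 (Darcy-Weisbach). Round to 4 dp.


v_fps = 502/60 = 8.3667 ft/s
dp = 0.0268*(82/0.69)*0.075*8.3667^2/(2*32.174) = 0.2599 lbf/ft^2

0.2599 lbf/ft^2


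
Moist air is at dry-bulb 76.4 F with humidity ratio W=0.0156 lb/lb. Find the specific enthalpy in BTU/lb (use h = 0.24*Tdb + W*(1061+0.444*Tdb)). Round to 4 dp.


h = 0.24*76.4 + 0.0156*(1061+0.444*76.4) = 35.4168 BTU/lb

35.4168 BTU/lb


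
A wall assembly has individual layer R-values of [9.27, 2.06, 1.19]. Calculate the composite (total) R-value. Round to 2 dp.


R_total = 9.27 + 2.06 + 1.19 = 12.52

12.52


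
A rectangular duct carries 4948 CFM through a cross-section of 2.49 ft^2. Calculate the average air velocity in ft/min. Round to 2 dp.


V = 4948 / 2.49 = 1987.15 ft/min

1987.15 ft/min


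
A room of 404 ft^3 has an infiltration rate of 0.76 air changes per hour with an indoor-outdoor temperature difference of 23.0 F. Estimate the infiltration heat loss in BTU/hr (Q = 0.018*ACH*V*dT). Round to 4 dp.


Q = 0.018 * 0.76 * 404 * 23.0 = 127.1146 BTU/hr

127.1146 BTU/hr


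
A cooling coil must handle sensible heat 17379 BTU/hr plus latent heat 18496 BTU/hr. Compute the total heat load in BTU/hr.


Qt = 17379 + 18496 = 35875 BTU/hr

35875 BTU/hr


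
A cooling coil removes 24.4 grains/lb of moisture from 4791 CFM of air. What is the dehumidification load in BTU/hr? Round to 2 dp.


Q = 0.68 * 4791 * 24.4 = 79492.27 BTU/hr

79492.27 BTU/hr


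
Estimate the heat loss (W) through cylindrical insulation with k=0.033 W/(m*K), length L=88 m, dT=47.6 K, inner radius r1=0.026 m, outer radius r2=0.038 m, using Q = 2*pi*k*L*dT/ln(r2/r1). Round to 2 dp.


Q = 2*pi*0.033*88*47.6/ln(0.038/0.026) = 2288.67 W

2288.67 W


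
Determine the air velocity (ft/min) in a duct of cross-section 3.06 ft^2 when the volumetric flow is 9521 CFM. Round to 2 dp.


V = 9521 / 3.06 = 3111.44 ft/min

3111.44 ft/min


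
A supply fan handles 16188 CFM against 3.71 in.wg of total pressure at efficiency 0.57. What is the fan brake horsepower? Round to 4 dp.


BHP = 16188 * 3.71 / (6356 * 0.57) = 16.5771 hp

16.5771 hp


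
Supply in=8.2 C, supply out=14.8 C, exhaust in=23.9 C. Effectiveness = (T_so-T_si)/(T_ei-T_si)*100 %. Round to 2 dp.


eff = (14.8-8.2)/(23.9-8.2)*100 = 42.04 %

42.04 %


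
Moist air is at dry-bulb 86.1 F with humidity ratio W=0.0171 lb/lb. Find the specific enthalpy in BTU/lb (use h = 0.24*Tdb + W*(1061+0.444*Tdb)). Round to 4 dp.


h = 0.24*86.1 + 0.0171*(1061+0.444*86.1) = 39.4608 BTU/lb

39.4608 BTU/lb


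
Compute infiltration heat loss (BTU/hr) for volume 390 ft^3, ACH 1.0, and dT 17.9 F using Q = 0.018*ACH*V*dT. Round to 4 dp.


Q = 0.018 * 1.0 * 390 * 17.9 = 125.6580 BTU/hr

125.6580 BTU/hr


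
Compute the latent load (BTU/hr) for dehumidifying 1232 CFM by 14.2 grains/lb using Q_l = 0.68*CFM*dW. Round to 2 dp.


Q = 0.68 * 1232 * 14.2 = 11896.19 BTU/hr

11896.19 BTU/hr


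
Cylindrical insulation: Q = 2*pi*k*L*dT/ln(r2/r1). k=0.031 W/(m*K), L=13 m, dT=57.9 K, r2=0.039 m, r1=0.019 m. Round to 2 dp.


Q = 2*pi*0.031*13*57.9/ln(0.039/0.019) = 203.87 W

203.87 W


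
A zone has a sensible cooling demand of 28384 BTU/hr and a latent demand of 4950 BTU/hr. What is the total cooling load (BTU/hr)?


Qt = 28384 + 4950 = 33334 BTU/hr

33334 BTU/hr


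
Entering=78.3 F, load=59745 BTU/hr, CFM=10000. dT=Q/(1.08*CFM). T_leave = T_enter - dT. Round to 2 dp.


dT = 59745/(1.08*10000) = 5.5319
T_leave = 78.3 - 5.5319 = 72.77 F

72.77 F


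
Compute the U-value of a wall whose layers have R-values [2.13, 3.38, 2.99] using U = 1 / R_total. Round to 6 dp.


R_total = 2.13 + 3.38 + 2.99 = 8.50
U = 1/8.50 = 0.117647

0.117647


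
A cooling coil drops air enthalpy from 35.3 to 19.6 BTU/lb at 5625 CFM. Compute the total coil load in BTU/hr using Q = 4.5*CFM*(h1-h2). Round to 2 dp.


Q = 4.5 * 5625 * (35.3 - 19.6) = 397406.25 BTU/hr

397406.25 BTU/hr


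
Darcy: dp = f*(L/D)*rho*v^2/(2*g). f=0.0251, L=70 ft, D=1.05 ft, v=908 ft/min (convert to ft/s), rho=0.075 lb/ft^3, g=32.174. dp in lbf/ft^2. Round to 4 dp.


v_fps = 908/60 = 15.1333 ft/s
dp = 0.0251*(70/1.05)*0.075*15.1333^2/(2*32.174) = 0.4467 lbf/ft^2

0.4467 lbf/ft^2


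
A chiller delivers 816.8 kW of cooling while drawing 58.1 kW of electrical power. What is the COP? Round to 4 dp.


COP = 816.8 / 58.1 = 14.0585

14.0585


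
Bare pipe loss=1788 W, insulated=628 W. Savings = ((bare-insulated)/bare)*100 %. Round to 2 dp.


Savings = ((1788-628)/1788)*100 = 64.88 %

64.88 %


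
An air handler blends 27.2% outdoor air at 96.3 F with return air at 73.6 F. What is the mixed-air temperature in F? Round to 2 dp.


T_mix = 73.6 + (27.2/100)*(96.3-73.6) = 79.77 F

79.77 F


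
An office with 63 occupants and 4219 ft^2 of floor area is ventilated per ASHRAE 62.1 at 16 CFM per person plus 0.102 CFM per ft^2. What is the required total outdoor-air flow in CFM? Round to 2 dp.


Total = 63*16 + 4219*0.102 = 1438.34 CFM

1438.34 CFM


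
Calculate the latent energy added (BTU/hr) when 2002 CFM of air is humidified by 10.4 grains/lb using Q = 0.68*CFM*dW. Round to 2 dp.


Q = 0.68 * 2002 * 10.4 = 14158.14 BTU/hr

14158.14 BTU/hr


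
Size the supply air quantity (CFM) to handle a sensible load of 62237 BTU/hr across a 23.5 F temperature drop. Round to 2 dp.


CFM = 62237 / (1.08 * 23.5) = 2452.21

2452.21 CFM


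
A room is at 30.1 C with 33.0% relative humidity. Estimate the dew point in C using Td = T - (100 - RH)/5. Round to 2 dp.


Td = 30.1 - (100-33.0)/5 = 16.70 C

16.70 C


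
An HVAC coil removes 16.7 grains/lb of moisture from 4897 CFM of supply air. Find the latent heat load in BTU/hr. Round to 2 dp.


Q = 0.68 * 4897 * 16.7 = 55610.33 BTU/hr

55610.33 BTU/hr


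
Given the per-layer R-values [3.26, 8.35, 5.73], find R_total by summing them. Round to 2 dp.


R_total = 3.26 + 8.35 + 5.73 = 17.34

17.34


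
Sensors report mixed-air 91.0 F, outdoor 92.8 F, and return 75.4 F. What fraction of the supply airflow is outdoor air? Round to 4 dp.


frac = (91.0 - 75.4) / (92.8 - 75.4) = 0.8966

0.8966


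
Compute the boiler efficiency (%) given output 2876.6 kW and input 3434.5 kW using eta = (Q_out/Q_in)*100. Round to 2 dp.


eta = (2876.6/3434.5)*100 = 83.76 %

83.76 %
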